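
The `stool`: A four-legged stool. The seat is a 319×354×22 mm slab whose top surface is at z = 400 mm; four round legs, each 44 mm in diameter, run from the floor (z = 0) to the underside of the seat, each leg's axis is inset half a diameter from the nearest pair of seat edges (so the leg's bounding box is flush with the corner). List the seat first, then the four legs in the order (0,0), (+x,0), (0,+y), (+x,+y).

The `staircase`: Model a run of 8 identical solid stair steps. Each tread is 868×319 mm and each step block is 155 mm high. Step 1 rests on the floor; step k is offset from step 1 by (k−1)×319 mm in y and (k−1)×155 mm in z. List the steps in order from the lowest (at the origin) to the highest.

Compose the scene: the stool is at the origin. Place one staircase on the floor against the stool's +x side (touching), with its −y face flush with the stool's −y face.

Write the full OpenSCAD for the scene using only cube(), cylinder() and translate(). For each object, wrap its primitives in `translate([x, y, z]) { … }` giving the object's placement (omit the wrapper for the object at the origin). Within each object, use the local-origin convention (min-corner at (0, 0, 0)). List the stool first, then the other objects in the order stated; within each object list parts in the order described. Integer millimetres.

translate([0, 0, 378]) cube([319, 354, 22]);
translate([22, 22, 0]) cylinder(h = 378, r = 22);
translate([297, 22, 0]) cylinder(h = 378, r = 22);
translate([22, 332, 0]) cylinder(h = 378, r = 22);
translate([297, 332, 0]) cylinder(h = 378, r = 22);
translate([319, 0, 0]) {
  cube([868, 319, 155]);
  translate([0, 319, 155]) cube([868, 319, 155]);
  translate([0, 638, 310]) cube([868, 319, 155]);
  translate([0, 957, 465]) cube([868, 319, 155]);
  translate([0, 1276, 620]) cube([868, 319, 155]);
  translate([0, 1595, 775]) cube([868, 319, 155]);
  translate([0, 1914, 930]) cube([868, 319, 155]);
  translate([0, 2233, 1085]) cube([868, 319, 155]);
}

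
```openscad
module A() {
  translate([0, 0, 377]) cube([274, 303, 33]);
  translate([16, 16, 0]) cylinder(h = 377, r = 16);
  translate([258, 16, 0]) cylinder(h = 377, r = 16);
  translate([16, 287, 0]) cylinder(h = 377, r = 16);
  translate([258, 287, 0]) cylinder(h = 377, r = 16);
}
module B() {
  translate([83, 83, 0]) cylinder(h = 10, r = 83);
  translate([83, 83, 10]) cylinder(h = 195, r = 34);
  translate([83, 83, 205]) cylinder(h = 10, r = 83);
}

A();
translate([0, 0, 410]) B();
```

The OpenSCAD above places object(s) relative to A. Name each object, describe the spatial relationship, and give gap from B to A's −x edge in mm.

A is a stool. B is a spool. The spool is on top of the stool. The gap from the spool to the stool's −x edge is 0 mm.

The spool's min-x is at 0; the stool's min-x is 0; gap = 0 mm.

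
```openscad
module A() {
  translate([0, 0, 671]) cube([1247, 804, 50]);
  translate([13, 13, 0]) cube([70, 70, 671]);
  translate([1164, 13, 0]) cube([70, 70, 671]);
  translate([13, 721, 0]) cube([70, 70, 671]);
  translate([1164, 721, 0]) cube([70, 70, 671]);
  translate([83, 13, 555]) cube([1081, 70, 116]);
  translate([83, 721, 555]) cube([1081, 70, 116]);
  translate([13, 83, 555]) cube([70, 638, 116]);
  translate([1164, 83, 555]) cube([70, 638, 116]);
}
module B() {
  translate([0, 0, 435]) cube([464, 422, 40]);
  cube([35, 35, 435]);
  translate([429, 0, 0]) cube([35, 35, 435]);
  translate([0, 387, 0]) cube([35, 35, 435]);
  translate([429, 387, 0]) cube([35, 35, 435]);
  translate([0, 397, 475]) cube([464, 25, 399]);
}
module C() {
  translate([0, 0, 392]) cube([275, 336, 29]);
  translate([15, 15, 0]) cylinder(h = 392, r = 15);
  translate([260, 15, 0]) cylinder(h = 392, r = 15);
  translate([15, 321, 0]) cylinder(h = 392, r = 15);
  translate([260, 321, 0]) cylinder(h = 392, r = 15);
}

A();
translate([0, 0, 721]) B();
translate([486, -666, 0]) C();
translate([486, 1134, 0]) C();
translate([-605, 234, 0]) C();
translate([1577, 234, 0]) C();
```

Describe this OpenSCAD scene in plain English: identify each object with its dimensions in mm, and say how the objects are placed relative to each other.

A is a table with a 1247×804 mm rectangular top, 50 mm thick, top surface at z = 721 mm, supported by four 70×70 mm square legs, each inset 13 mm from the nearest pair of top edges, running from the floor. Four apron rails, 70 mm thick and 116 mm tall, run between adjacent legs with their top edges flush with the underside of the top and their outer faces flush with the legs' outer faces.

B is a chair. The seat is a 464×422×40 mm slab with its top at z = 475 mm, on four 35×35 mm corner legs (flush with the seat edges, standing on z = 0). A flat backrest 25 mm thick, 399 mm tall, spans the full seat width and rises from the seat top along its +y edge, rear face flush with the rear of the seat.

C is a four-legged stool. The seat is a 275×336×29 mm slab whose top surface is at z = 421 mm; four round legs, each 30 mm in diameter, run from the floor (z = 0) to the underside of the seat, each leg's axis is inset half a diameter from the nearest pair of seat edges (so the leg's bounding box is flush with the corner).

The chair is on top of the table. Four stools sit around the table at the −y, +y, −x, +x sides.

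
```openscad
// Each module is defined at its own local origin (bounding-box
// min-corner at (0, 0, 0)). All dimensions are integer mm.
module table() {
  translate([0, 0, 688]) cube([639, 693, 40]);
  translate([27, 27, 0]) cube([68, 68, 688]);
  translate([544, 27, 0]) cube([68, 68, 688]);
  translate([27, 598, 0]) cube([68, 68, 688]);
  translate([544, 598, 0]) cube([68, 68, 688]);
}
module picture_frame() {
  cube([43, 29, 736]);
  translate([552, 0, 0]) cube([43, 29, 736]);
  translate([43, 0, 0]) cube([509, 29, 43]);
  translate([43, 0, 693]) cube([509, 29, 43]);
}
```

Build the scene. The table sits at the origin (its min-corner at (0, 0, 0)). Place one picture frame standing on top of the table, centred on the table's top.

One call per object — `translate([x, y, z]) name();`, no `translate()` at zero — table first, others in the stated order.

table();
translate([22, 332, 728]) picture_frame();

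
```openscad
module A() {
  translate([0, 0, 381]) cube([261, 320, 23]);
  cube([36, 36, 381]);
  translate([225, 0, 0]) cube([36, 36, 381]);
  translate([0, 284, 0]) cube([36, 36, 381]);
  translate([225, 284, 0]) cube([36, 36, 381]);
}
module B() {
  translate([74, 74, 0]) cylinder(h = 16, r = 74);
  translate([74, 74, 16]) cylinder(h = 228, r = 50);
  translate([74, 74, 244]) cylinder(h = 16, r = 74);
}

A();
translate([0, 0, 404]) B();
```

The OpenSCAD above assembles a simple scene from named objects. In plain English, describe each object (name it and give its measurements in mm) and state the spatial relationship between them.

A is a four-legged stool. The seat is 261×320 mm, 23 mm thick, top at z = 404 mm. It stands on four square legs, each 36×36 mm in cross-section, from z = 0 to the seat underside, each flush with a corner of the seat.

B is a spool: two coaxial disc flanges of radius 74 mm and thickness 16 mm, joined by a core cylinder of radius 50 mm and height 228 mm. The lower flange rests on z = 0 and the three cylinders share a vertical axis.

The spool is on top of the stool.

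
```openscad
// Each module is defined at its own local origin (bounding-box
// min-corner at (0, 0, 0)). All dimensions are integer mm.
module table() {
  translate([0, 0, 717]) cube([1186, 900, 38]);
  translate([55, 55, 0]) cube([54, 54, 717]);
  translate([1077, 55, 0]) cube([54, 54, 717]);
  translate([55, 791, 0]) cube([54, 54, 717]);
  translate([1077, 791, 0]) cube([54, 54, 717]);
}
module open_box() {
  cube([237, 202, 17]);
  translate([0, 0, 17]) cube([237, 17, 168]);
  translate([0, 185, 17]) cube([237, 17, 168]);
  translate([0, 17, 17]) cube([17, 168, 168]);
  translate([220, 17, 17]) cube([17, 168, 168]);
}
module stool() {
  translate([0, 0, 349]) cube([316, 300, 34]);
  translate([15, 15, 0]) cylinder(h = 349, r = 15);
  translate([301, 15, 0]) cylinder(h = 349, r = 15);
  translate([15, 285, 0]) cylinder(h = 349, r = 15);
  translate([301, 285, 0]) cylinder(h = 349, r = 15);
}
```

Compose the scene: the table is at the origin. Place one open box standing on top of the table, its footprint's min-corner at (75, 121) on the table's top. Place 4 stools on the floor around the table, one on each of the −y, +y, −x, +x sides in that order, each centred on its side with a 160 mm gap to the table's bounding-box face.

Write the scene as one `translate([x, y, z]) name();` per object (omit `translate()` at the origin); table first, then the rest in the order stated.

table();
translate([75, 121, 755]) open_box();
translate([435, -460, 0]) stool();
translate([435, 1060, 0]) stool();
translate([-476, 300, 0]) stool();
translate([1346, 300, 0]) stool();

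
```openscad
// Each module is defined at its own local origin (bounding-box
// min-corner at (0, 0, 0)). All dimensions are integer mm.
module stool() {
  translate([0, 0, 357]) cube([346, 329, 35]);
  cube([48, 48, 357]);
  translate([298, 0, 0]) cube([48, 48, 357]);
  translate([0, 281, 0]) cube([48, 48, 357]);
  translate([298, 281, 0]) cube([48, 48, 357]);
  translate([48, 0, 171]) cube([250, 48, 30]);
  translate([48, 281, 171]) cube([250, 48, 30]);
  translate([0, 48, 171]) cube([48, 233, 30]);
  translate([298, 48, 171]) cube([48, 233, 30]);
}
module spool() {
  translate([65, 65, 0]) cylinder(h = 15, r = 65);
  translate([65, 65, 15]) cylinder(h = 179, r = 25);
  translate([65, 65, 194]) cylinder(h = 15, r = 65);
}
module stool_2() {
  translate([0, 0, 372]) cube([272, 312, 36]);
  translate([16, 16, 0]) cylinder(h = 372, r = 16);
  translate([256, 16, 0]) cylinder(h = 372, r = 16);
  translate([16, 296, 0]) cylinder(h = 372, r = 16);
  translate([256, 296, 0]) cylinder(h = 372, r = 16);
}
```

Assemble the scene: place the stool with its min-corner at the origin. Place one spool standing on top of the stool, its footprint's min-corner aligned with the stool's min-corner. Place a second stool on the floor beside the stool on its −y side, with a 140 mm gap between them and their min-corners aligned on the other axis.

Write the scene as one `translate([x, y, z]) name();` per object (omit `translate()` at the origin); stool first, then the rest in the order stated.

stool();
translate([0, 0, 392]) spool();
translate([0, -452, 0]) stool_2();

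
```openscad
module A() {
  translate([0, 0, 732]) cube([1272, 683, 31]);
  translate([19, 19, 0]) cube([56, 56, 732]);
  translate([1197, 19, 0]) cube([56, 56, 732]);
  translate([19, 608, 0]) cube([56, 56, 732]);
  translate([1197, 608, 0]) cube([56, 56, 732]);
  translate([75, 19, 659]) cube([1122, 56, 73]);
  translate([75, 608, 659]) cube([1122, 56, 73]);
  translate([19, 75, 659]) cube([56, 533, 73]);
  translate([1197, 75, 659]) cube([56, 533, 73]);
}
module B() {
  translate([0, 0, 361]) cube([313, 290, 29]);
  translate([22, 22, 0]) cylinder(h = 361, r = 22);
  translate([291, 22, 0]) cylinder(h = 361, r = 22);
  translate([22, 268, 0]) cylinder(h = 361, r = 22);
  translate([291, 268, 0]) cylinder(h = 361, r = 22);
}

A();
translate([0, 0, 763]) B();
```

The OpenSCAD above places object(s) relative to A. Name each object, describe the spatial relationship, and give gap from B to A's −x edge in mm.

The stool's min-x is at 0; the table's min-x is 0; gap = 0 mm.

A is a table. B is a stool. The stool is on top of the table. The gap from the stool to the table's −x edge is 0 mm.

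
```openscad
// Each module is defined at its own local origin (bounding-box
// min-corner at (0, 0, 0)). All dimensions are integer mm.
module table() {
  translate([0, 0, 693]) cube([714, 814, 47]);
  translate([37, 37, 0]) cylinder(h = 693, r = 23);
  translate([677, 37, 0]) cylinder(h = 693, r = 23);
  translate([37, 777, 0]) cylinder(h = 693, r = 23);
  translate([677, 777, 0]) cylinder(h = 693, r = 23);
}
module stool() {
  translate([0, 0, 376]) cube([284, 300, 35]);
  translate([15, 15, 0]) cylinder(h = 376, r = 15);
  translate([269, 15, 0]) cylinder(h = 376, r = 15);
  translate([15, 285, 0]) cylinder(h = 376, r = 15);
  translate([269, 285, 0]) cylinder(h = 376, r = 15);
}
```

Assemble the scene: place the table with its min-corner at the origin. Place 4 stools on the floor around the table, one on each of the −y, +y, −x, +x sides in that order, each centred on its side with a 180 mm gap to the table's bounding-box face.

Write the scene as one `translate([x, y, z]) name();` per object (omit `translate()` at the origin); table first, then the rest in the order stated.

table();
translate([215, -480, 0]) stool();
translate([215, 994, 0]) stool();
translate([-464, 257, 0]) stool();
translate([894, 257, 0]) stool();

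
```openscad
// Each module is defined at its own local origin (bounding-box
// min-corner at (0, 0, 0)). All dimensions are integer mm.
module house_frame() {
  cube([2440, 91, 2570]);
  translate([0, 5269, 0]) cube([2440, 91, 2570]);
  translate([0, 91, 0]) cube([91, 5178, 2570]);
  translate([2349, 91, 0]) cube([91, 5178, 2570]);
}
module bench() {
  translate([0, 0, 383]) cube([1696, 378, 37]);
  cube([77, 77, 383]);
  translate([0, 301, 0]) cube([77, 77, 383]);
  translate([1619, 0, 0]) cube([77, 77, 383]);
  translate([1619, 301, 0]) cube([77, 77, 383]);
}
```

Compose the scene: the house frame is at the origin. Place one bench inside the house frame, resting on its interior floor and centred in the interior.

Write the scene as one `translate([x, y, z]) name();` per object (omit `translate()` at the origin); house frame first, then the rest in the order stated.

house_frame();
translate([372, 2491, 0]) bench();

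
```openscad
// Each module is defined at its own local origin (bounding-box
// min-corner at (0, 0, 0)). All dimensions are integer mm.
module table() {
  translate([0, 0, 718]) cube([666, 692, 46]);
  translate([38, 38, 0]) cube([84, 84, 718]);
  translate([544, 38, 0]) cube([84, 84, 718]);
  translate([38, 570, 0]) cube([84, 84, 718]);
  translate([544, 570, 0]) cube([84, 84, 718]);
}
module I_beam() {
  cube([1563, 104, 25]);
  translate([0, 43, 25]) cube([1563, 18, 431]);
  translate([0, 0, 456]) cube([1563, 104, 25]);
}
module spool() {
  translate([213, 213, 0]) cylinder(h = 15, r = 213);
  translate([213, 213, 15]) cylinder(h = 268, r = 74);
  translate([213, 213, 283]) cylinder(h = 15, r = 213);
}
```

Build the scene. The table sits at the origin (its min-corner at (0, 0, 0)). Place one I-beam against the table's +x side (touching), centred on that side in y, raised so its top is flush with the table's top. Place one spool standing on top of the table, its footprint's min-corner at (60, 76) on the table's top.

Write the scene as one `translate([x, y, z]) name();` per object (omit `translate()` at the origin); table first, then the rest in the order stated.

table();
translate([666, 294, 283]) I_beam();
translate([60, 76, 764]) spool();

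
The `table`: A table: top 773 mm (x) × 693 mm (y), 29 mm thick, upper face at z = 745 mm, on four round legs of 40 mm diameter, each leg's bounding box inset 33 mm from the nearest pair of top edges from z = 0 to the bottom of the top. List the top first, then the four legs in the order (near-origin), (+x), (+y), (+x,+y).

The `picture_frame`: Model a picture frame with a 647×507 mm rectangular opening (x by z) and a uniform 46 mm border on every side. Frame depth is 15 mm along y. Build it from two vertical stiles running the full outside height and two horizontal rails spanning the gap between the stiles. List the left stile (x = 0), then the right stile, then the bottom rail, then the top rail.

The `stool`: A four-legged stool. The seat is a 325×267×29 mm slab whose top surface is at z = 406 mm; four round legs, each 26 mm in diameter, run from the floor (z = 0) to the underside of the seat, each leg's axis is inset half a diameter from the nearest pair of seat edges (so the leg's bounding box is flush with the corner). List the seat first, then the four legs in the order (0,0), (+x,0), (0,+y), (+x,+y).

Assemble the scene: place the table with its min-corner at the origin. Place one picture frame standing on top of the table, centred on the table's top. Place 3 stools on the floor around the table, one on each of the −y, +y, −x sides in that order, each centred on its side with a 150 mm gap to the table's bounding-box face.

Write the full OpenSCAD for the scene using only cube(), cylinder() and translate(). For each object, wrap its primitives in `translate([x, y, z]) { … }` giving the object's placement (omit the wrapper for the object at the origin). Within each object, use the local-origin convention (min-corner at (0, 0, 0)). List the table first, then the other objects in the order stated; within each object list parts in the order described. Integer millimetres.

translate([0, 0, 716]) cube([773, 693, 29]);
translate([53, 53, 0]) cylinder(h = 716, r = 20);
translate([720, 53, 0]) cylinder(h = 716, r = 20);
translate([53, 640, 0]) cylinder(h = 716, r = 20);
translate([720, 640, 0]) cylinder(h = 716, r = 20);
translate([17, 339, 745]) {
  cube([46, 15, 599]);
  translate([693, 0, 0]) cube([46, 15, 599]);
  translate([46, 0, 0]) cube([647, 15, 46]);
  translate([46, 0, 553]) cube([647, 15, 46]);
}
translate([224, -417, 0]) {
  translate([0, 0, 377]) cube([325, 267, 29]);
  translate([13, 13, 0]) cylinder(h = 377, r = 13);
  translate([312, 13, 0]) cylinder(h = 377, r = 13);
  translate([13, 254, 0]) cylinder(h = 377, r = 13);
  translate([312, 254, 0]) cylinder(h = 377, r = 13);
}
translate([224, 843, 0]) {
  translate([0, 0, 377]) cube([325, 267, 29]);
  translate([13, 13, 0]) cylinder(h = 377, r = 13);
  translate([312, 13, 0]) cylinder(h = 377, r = 13);
  translate([13, 254, 0]) cylinder(h = 377, r = 13);
  translate([312, 254, 0]) cylinder(h = 377, r = 13);
}
translate([-475, 213, 0]) {
  translate([0, 0, 377]) cube([325, 267, 29]);
  translate([13, 13, 0]) cylinder(h = 377, r = 13);
  translate([312, 13, 0]) cylinder(h = 377, r = 13);
  translate([13, 254, 0]) cylinder(h = 377, r = 13);
  translate([312, 254, 0]) cylinder(h = 377, r = 13);
}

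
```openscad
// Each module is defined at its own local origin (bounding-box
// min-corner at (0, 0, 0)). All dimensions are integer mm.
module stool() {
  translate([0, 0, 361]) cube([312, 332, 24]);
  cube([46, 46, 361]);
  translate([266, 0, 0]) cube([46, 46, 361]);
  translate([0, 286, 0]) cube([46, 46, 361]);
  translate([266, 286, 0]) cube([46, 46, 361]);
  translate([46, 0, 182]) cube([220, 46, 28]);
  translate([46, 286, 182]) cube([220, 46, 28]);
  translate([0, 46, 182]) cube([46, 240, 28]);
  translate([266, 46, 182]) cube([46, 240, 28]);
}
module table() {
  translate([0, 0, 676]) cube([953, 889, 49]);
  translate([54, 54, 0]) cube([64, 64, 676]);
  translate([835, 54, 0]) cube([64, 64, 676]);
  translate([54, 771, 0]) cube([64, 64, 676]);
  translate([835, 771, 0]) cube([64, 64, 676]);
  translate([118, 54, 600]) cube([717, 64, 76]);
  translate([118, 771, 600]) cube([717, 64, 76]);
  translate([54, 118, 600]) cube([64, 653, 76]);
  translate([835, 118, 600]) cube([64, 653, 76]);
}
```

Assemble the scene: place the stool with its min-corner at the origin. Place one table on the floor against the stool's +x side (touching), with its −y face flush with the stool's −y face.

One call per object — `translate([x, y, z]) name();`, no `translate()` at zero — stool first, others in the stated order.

stool();
translate([312, 0, 0]) table();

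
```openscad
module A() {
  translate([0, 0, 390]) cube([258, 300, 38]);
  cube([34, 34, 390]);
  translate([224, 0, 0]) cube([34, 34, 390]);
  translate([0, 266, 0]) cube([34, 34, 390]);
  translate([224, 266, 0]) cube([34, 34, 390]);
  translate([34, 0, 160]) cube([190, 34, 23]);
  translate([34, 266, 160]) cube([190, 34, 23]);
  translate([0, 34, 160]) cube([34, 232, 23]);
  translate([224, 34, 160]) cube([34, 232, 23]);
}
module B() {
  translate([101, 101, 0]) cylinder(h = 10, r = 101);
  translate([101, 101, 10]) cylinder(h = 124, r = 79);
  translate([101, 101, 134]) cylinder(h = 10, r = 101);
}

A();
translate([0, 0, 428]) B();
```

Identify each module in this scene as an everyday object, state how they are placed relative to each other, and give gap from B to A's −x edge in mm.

The spool's min-x is at 0; the stool's min-x is 0; gap = 0 mm.

A is a stool. B is a spool. The spool is on top of the stool. The gap from the spool to the stool's −x edge is 0 mm.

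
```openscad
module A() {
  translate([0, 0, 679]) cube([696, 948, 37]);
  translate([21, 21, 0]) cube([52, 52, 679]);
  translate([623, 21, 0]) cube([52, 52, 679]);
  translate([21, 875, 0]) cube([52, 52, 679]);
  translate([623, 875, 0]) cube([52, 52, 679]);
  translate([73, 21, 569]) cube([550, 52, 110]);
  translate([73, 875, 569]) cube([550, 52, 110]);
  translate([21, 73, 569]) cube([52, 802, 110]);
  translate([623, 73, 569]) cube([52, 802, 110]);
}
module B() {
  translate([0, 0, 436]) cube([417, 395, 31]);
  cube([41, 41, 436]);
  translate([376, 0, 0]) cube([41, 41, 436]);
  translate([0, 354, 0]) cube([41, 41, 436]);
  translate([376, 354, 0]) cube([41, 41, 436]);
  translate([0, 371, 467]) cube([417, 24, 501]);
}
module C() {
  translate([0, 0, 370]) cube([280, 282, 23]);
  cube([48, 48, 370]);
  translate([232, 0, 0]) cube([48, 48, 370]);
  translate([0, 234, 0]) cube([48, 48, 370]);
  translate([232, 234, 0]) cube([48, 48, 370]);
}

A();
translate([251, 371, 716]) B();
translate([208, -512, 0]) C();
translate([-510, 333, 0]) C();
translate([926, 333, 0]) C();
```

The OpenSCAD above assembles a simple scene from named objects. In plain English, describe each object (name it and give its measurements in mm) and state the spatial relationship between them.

A is a table: top 696 mm (x) × 948 mm (y), 37 mm thick, upper face at z = 716 mm, on four 52×52 mm square legs, each inset 21 mm from the nearest pair of top edges, running from z = 0 to the bottom of the top. Four apron rails, 52 mm thick and 110 mm tall, run between adjacent legs with their top edges flush with the underside of the top and their outer faces flush with the legs' outer faces.

B is a chair. The seat is a 417×395×31 mm slab with its top at z = 467 mm, on four 41×41 mm corner legs (flush with the seat edges, standing on z = 0). A flat backrest 24 mm thick, 501 mm tall, spans the full seat width and rises from the seat top along its +y edge, rear face flush with the rear of the seat.

C is a four-legged stool. The seat is a 280×282×23 mm slab whose top surface is at z = 393 mm; four square legs, each 48×48 mm in cross-section, run from the floor (z = 0) to the underside of the seat, each flush with a corner of the seat.

The chair is on top of the table. Three stools sit around the table at the −y, −x, +x sides.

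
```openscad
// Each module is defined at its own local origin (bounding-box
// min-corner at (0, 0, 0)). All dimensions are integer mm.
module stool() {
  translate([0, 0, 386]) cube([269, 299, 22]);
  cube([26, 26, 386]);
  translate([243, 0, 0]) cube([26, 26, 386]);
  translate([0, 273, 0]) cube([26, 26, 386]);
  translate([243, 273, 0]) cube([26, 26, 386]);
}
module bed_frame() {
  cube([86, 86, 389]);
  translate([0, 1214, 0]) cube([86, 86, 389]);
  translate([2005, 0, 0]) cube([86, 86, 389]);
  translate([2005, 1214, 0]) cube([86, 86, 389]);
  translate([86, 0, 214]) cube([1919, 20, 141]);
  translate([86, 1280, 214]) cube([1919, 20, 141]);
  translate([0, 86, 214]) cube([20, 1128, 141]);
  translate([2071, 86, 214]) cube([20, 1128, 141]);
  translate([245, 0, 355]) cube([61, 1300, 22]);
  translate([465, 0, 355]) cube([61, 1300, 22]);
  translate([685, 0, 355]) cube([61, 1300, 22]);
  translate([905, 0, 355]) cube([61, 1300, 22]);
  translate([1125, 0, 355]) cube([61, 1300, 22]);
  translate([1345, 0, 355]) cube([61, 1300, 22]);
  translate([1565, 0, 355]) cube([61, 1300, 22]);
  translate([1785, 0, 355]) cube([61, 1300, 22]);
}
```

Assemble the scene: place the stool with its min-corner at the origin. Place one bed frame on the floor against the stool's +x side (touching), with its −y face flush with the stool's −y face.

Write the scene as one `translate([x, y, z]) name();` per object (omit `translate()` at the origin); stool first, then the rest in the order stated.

stool();
translate([269, 0, 0]) bed_frame();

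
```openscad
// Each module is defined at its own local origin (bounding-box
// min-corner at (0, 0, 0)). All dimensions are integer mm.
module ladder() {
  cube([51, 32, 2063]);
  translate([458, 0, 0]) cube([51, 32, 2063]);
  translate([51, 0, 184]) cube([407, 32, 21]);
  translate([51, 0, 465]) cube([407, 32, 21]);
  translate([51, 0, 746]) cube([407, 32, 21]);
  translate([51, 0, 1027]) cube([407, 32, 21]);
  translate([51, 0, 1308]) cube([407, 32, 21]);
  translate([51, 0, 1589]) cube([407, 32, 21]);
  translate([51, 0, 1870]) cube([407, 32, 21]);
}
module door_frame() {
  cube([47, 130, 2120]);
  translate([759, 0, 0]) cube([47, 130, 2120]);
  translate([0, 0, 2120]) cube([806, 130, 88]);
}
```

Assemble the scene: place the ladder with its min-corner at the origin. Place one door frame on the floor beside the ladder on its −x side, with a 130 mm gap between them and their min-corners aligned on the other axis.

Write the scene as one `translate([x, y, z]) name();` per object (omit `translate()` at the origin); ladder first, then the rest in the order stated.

ladder();
translate([-936, 0, 0]) door_frame();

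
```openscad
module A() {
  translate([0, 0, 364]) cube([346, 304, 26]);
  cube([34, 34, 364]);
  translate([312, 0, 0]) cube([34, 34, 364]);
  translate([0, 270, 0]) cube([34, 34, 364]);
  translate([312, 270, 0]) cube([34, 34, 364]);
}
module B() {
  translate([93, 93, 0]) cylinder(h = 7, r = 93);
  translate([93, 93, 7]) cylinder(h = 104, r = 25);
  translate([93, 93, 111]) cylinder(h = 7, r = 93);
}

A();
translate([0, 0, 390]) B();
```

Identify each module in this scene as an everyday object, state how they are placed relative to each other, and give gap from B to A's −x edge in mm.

A is a stool. B is a spool. The spool is on top of the stool. The gap from the spool to the stool's −x edge is 0 mm.

The spool's min-x is at 0; the stool's min-x is 0; gap = 0 mm.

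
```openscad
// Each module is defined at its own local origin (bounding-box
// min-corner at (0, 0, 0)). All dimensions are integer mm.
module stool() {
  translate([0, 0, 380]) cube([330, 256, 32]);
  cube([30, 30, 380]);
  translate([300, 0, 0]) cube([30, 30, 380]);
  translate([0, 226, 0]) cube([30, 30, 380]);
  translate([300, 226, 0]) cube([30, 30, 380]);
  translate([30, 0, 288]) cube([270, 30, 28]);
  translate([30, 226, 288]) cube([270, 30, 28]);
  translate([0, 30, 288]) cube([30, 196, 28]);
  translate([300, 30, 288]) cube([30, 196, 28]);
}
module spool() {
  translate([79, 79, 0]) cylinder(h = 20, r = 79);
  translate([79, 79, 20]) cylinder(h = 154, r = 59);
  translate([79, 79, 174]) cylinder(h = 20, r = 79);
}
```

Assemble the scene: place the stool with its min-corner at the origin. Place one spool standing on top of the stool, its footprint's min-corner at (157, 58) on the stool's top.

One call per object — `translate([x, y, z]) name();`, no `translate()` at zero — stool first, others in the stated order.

stool();
translate([157, 58, 412]) spool();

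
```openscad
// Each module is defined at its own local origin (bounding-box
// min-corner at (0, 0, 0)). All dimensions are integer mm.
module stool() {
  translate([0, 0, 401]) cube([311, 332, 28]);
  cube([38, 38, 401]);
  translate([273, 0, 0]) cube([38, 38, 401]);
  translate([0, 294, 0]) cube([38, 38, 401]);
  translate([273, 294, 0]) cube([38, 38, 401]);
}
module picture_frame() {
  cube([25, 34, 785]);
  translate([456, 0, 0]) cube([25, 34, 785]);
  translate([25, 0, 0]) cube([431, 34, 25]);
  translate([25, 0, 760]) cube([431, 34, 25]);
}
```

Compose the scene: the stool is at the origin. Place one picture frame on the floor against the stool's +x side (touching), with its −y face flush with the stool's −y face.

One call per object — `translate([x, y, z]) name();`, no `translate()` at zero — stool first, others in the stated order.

stool();
translate([311, 0, 0]) picture_frame();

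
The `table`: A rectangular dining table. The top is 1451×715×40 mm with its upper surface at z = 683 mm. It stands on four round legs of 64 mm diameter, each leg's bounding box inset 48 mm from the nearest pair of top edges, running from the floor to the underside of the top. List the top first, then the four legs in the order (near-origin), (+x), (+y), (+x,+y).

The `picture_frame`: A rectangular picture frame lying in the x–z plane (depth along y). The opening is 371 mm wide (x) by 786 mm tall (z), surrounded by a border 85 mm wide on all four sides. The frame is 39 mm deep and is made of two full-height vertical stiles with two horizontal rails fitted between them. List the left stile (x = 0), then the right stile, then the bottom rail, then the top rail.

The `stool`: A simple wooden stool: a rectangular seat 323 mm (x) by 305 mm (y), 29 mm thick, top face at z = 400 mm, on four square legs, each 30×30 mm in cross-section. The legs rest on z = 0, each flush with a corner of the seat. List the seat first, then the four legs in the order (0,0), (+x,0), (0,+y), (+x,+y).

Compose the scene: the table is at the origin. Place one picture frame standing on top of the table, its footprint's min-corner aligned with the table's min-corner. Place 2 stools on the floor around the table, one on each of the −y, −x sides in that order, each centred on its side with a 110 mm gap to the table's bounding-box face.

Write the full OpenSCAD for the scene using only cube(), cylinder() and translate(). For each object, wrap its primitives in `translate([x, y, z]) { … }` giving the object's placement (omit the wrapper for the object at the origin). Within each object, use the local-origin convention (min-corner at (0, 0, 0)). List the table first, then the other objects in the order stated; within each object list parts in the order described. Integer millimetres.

translate([0, 0, 643]) cube([1451, 715, 40]);
translate([80, 80, 0]) cylinder(h = 643, r = 32);
translate([1371, 80, 0]) cylinder(h = 643, r = 32);
translate([80, 635, 0]) cylinder(h = 643, r = 32);
translate([1371, 635, 0]) cylinder(h = 643, r = 32);
translate([0, 0, 683]) {
  cube([85, 39, 956]);
  translate([456, 0, 0]) cube([85, 39, 956]);
  translate([85, 0, 0]) cube([371, 39, 85]);
  translate([85, 0, 871]) cube([371, 39, 85]);
}
translate([564, -415, 0]) {
  translate([0, 0, 371]) cube([323, 305, 29]);
  cube([30, 30, 371]);
  translate([293, 0, 0]) cube([30, 30, 371]);
  translate([0, 275, 0]) cube([30, 30, 371]);
  translate([293, 275, 0]) cube([30, 30, 371]);
}
translate([-433, 205, 0]) {
  translate([0, 0, 371]) cube([323, 305, 29]);
  cube([30, 30, 371]);
  translate([293, 0, 0]) cube([30, 30, 371]);
  translate([0, 275, 0]) cube([30, 30, 371]);
  translate([293, 275, 0]) cube([30, 30, 371]);
}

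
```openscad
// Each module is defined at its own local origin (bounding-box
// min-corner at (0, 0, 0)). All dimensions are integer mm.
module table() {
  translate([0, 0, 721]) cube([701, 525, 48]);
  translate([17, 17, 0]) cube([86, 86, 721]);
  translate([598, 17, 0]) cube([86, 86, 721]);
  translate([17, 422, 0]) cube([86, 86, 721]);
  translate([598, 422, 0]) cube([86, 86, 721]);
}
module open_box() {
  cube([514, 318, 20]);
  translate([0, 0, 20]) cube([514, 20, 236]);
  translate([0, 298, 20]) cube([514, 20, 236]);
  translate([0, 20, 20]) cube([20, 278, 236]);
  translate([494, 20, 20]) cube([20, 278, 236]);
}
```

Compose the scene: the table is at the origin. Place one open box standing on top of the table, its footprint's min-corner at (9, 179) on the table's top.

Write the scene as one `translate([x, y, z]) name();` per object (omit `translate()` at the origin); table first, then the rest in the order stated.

table();
translate([9, 179, 769]) open_box();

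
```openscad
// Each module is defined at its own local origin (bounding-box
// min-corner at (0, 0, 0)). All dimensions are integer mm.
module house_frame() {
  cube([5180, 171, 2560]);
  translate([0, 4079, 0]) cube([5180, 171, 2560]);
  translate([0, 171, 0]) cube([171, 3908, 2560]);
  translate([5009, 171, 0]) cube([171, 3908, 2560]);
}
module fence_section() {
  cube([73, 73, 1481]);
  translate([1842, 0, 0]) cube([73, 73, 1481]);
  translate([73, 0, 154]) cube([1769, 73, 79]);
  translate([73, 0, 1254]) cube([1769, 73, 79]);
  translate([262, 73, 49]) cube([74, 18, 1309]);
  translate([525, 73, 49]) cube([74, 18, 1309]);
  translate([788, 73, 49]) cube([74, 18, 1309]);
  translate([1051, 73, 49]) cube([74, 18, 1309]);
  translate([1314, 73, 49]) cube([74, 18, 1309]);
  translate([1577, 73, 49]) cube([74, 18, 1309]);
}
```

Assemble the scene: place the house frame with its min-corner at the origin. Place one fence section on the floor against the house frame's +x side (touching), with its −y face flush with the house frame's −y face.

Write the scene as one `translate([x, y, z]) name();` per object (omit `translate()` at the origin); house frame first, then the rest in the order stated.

house_frame();
translate([5180, 0, 0]) fence_section();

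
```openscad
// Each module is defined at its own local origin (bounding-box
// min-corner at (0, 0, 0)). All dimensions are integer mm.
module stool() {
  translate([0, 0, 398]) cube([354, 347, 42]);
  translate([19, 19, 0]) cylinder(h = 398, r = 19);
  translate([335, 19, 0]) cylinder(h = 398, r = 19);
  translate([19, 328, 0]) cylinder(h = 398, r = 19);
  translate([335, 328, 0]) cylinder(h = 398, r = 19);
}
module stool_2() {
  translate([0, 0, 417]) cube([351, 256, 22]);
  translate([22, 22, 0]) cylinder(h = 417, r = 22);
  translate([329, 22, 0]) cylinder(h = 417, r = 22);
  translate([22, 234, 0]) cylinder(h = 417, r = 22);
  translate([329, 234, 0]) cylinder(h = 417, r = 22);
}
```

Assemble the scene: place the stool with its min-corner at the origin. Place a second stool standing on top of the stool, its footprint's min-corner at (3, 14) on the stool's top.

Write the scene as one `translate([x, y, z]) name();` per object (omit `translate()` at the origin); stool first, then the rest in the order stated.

stool();
translate([3, 14, 440]) stool_2();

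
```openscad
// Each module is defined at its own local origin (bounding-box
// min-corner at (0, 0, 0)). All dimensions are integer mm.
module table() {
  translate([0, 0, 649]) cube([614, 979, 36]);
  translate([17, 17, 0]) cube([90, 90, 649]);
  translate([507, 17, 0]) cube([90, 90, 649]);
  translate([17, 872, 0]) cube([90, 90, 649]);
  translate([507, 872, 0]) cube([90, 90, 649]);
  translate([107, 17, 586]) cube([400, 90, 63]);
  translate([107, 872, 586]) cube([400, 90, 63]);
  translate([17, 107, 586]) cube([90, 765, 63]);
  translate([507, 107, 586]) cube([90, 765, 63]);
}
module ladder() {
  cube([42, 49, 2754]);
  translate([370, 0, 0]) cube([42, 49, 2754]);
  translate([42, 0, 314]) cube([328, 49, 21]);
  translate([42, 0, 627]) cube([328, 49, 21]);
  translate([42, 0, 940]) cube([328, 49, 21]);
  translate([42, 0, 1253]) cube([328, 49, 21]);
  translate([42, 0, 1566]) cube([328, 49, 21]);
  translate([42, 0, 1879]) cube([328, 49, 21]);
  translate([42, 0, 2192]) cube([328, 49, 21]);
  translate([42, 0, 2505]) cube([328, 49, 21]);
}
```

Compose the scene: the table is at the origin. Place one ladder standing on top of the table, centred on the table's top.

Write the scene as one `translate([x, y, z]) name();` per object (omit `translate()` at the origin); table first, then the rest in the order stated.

table();
translate([101, 465, 685]) ladder();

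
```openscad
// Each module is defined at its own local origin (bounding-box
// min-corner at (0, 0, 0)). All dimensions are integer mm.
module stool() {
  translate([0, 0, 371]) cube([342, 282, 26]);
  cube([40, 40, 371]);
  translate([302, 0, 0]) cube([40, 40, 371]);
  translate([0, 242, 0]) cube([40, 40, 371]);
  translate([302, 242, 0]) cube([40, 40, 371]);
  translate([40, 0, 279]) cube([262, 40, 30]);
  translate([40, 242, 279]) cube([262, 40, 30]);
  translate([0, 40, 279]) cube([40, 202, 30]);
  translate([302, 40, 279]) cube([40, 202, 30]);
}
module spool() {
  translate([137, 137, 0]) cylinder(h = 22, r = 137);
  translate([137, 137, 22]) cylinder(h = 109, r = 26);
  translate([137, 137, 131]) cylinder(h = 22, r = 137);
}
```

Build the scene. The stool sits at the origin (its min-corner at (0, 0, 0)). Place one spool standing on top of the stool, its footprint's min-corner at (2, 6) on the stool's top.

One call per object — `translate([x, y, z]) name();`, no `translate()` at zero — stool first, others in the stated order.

stool();
translate([2, 6, 397]) spool();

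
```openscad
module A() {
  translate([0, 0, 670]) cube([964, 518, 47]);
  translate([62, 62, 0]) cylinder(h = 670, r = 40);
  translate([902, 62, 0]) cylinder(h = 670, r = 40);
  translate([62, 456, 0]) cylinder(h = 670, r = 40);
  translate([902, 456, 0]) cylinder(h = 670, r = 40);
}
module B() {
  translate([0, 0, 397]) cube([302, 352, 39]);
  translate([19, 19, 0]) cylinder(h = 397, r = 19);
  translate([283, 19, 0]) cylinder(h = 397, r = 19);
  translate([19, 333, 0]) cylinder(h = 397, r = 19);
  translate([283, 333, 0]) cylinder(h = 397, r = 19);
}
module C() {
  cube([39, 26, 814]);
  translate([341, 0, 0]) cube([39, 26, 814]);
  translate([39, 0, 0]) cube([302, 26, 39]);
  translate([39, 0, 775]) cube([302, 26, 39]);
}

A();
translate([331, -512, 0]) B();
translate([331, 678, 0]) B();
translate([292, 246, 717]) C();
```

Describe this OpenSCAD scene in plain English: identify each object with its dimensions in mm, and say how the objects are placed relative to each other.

A is a table: top 964 mm (x) × 518 mm (y), 47 mm thick, upper face at z = 717 mm, on four round legs of 80 mm diameter, each leg's bounding box inset 22 mm from the nearest pair of top edges, running from z = 0 to the bottom of the top.

B is a four-legged stool. The seat is a 302×352×39 mm slab whose top surface is at z = 436 mm; four round legs, each 38 mm in diameter, run from the floor (z = 0) to the underside of the seat, each leg's axis is inset half a diameter from the nearest pair of seat edges (so the leg's bounding box is flush with the corner).

C is a rectangular picture frame lying in the x–z plane (depth along y). The opening is 302 mm wide (x) by 736 mm tall (z), surrounded by a border 39 mm wide on all four sides. The frame is 26 mm deep and is made of two full-height vertical stiles with two horizontal rails fitted between them.

Two stools sit around the table at the −y, +y sides. The picture frame is on top of the table, centred.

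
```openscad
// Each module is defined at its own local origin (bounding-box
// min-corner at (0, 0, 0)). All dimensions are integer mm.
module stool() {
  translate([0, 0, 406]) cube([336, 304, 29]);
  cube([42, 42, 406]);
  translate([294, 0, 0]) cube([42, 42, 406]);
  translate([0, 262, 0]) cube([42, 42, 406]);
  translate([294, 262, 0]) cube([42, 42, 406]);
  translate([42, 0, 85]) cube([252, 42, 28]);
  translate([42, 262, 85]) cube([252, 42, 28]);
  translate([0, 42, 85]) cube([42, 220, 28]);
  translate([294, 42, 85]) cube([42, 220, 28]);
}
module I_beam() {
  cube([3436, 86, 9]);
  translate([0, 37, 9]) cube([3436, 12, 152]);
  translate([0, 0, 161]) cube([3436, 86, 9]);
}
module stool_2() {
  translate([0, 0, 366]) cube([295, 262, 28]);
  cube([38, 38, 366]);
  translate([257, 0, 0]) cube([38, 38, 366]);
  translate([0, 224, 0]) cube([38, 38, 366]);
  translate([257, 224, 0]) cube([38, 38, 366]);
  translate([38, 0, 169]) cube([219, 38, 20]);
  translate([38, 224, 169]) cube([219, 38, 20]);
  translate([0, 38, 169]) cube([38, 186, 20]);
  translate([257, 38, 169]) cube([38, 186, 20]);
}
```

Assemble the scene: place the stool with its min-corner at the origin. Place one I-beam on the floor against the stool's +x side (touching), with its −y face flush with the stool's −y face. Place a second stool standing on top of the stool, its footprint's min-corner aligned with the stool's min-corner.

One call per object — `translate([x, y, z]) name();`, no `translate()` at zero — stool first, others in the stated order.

stool();
translate([336, 0, 0]) I_beam();
translate([0, 0, 435]) stool_2();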